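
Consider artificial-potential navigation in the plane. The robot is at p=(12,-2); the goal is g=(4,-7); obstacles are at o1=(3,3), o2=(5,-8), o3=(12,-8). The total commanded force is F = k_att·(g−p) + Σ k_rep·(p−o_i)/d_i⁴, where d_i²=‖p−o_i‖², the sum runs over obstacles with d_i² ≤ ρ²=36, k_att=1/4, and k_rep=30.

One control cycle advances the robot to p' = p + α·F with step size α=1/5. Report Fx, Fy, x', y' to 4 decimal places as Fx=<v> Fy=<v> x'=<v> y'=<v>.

F_att = 1/4·(g−p) = 1/4·(-8,-5) = (-2.0000,-1.2500)
o1: d²=106 > ρ²=36 → inactive
o2: d²=85 > ρ²=36 → inactive
o3: d²=36 ≤ ρ²=36; F_rep = 30·(0,6)/36² = (0.0000,0.1389)
F = F_att + ΣF_rep = (-2.0000,-1.1111)
p' = p + 1/5·F = (11.6000,-2.2222)

Fx=-2.0000 Fy=-1.1111 x'=11.6000 y'=-2.2222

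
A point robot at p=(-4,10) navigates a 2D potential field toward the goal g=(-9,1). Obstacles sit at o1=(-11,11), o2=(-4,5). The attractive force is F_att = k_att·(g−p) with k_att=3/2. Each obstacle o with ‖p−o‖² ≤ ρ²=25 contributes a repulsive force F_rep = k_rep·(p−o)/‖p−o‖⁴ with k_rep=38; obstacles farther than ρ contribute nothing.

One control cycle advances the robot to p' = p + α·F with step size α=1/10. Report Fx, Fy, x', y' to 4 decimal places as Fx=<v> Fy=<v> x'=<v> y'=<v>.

Fx=-7.5000 Fy=-13.1960 x'=-4.7500 y'=8.6804

F_att = 3/2·(g−p) = 3/2·(-5,-9) = (-7.5000,-13.5000)
o1: d²=50 > ρ²=25 → inactive
o2: d²=25 ≤ ρ²=25; F_rep = 38·(0,5)/25² = (0.0000,0.3040)
F = F_att + ΣF_rep = (-7.5000,-13.1960)
p' = p + 1/10·F = (-4.7500,8.6804)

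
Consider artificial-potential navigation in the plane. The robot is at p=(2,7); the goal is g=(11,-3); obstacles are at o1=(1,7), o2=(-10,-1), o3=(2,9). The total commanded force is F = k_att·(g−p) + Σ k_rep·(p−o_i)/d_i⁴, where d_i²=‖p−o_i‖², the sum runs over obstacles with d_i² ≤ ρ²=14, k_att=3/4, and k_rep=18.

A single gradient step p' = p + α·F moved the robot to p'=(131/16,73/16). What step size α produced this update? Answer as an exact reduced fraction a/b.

F_att = 3/4·(g−p) = 3/4·(9,-10) = (6.7500,-7.5000)
o1: d²=1 ≤ ρ²=14; F_rep = 18·(1,0)/1² = (18.0000,0.0000)
o2: d²=208 > ρ²=14 → inactive
o3: d²=4 ≤ ρ²=14; F_rep = 18·(0,-2)/4² = (0.0000,-2.2500)
F = F_att + ΣF_rep = (24.7500,-9.7500)
Δp = p'−p = (6.1875,-2.4375); α = Δx/Fx = (99/16) / (99/4) = 1/4
check: Δy/Fy = (-39/16) / (-39/4) = 1/4 ✓

α = 1/4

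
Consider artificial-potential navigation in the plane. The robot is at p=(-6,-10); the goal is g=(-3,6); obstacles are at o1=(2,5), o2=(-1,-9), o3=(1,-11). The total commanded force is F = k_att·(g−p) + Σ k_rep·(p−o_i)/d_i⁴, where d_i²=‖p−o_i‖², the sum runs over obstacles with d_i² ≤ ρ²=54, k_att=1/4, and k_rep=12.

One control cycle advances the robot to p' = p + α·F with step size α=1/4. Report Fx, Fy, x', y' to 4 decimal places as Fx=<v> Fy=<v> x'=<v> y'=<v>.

F_att = 1/4·(g−p) = 1/4·(3,16) = (0.7500,4.0000)
o1: d²=289 > ρ²=54 → inactive
o2: d²=26 ≤ ρ²=54; F_rep = 12·(-5,-1)/26² = (-0.0888,-0.0178)
o3: d²=50 ≤ ρ²=54; F_rep = 12·(-7,1)/50² = (-0.0336,0.0048)
F = F_att + ΣF_rep = (0.6276,3.9870)
p' = p + 1/4·F = (-5.8431,-9.0032)

Fx=0.6276 Fy=3.9870 x'=-5.8431 y'=-9.0032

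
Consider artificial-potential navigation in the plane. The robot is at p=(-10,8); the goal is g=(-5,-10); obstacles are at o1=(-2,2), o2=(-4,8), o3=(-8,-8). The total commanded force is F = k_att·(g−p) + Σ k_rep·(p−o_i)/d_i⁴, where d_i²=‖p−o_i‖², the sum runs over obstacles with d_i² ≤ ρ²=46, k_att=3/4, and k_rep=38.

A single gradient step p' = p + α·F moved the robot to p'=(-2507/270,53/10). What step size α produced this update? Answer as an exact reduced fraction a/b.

F_att = 3/4·(g−p) = 3/4·(5,-18) = (3.7500,-13.5000)
o1: d²=100 > ρ²=46 → inactive
o2: d²=36 ≤ ρ²=46; F_rep = 38·(-6,0)/36² = (-0.1759,0.0000)
o3: d²=260 > ρ²=46 → inactive
F = F_att + ΣF_rep = (3.5741,-13.5000)
Δp = p'−p = (0.7148,-2.7000); α = Δx/Fx = (193/270) / (193/54) = 1/5
check: Δy/Fy = (-27/10) / (-27/2) = 1/5 ✓

α = 1/5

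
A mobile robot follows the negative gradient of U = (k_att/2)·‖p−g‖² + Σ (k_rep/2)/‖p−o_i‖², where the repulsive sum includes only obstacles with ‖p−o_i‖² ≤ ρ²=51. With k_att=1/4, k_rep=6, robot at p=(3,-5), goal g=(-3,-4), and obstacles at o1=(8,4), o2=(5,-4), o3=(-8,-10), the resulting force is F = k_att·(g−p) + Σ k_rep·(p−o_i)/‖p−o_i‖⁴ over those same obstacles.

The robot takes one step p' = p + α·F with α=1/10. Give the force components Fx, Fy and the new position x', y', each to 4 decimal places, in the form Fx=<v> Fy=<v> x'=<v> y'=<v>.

F_att = 1/4·(g−p) = 1/4·(-6,1) = (-1.5000,0.2500)
o1: d²=106 > ρ²=51 → inactive
o2: d²=5 ≤ ρ²=51; F_rep = 6·(-2,-1)/5² = (-0.4800,-0.2400)
o3: d²=146 > ρ²=51 → inactive
F = F_att + ΣF_rep = (-1.9800,0.0100)
p' = p + 1/10·F = (2.8020,-4.9990)

Fx=-1.9800 Fy=0.0100 x'=2.8020 y'=-4.9990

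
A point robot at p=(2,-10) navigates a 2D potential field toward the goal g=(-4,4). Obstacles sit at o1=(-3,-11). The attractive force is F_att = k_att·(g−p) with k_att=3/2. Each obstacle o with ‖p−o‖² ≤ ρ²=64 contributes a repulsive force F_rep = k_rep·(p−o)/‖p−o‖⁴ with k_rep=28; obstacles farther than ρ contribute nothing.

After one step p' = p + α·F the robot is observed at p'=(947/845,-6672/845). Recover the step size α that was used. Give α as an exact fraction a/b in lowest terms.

α = 1/10

F_att = 3/2·(g−p) = 3/2·(-6,14) = (-9.0000,21.0000)
o1: d²=26 ≤ ρ²=64; F_rep = 28·(5,1)/26² = (0.2071,0.0414)
F = F_att + ΣF_rep = (-8.7929,21.0414)
Δp = p'−p = (-0.8793,2.1041); α = Δx/Fx = (-743/845) / (-1486/169) = 1/10
check: Δy/Fy = (1778/845) / (3556/169) = 1/10 ✓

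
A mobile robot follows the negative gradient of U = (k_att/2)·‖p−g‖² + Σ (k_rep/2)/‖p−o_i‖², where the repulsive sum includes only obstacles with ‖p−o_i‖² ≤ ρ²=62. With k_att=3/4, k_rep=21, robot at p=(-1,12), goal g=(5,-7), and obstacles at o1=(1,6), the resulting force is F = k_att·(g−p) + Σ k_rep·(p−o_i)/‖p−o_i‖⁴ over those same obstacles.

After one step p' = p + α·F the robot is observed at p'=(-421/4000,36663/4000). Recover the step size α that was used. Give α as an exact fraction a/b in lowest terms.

F_att = 3/4·(g−p) = 3/4·(6,-19) = (4.5000,-14.2500)
o1: d²=40 ≤ ρ²=62; F_rep = 21·(-2,6)/40² = (-0.0262,0.0788)
F = F_att + ΣF_rep = (4.4737,-14.1713)
Δp = p'−p = (0.8948,-2.8342); α = Δx/Fx = (3579/4000) / (3579/800) = 1/5
check: Δy/Fy = (-11337/4000) / (-11337/800) = 1/5 ✓

α = 1/5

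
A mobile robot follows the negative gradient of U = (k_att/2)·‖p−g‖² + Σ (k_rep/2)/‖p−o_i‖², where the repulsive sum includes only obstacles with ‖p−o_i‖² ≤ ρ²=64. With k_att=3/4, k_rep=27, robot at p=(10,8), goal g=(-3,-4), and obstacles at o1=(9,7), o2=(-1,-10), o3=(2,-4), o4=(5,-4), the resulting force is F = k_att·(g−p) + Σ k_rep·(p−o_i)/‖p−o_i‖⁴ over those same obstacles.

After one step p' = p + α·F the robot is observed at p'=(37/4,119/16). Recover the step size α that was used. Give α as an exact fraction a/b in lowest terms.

F_att = 3/4·(g−p) = 3/4·(-13,-12) = (-9.7500,-9.0000)
o1: d²=2 ≤ ρ²=64; F_rep = 27·(1,1)/2² = (6.7500,6.7500)
o2: d²=445 > ρ²=64 → inactive
o3: d²=208 > ρ²=64 → inactive
o4: d²=169 > ρ²=64 → inactive
F = F_att + ΣF_rep = (-3.0000,-2.2500)
Δp = p'−p = (-0.7500,-0.5625); α = Δx/Fx = (-3/4) / (-3) = 1/4
check: Δy/Fy = (-9/16) / (-9/4) = 1/4 ✓

α = 1/4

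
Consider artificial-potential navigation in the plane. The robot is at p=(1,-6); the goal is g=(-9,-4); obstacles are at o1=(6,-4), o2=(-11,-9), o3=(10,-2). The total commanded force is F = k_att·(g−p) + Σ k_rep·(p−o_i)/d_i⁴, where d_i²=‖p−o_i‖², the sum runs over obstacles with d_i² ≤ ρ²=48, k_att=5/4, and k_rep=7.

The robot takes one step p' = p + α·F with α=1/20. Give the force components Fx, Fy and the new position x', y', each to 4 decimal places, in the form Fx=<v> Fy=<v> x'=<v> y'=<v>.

Fx=-12.5416 Fy=2.4834 x'=0.3729 y'=-5.8758

F_att = 5/4·(g−p) = 5/4·(-10,2) = (-12.5000,2.5000)
o1: d²=29 ≤ ρ²=48; F_rep = 7·(-5,-2)/29² = (-0.0416,-0.0166)
o2: d²=153 > ρ²=48 → inactive
o3: d²=97 > ρ²=48 → inactive
F = F_att + ΣF_rep = (-12.5416,2.4834)
p' = p + 1/20·F = (0.3729,-5.8758)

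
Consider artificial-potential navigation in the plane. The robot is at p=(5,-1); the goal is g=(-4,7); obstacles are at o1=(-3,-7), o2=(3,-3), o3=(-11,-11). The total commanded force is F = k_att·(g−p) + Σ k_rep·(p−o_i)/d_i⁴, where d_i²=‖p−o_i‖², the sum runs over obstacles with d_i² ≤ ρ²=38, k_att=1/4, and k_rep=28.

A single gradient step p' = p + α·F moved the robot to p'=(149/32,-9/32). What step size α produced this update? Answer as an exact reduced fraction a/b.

F_att = 1/4·(g−p) = 1/4·(-9,8) = (-2.2500,2.0000)
o1: d²=100 > ρ²=38 → inactive
o2: d²=8 ≤ ρ²=38; F_rep = 28·(2,2)/8² = (0.8750,0.8750)
o3: d²=356 > ρ²=38 → inactive
F = F_att + ΣF_rep = (-1.3750,2.8750)
Δp = p'−p = (-0.3438,0.7188); α = Δx/Fx = (-11/32) / (-11/8) = 1/4
check: Δy/Fy = (23/32) / (23/8) = 1/4 ✓

α = 1/4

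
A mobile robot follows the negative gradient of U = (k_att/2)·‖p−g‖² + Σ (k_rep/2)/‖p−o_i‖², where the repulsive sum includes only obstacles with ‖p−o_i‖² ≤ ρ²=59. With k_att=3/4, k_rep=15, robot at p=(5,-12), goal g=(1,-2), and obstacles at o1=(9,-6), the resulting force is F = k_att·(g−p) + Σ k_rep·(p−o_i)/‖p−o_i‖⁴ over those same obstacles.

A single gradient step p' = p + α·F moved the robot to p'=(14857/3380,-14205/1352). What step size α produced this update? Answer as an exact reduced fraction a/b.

F_att = 3/4·(g−p) = 3/4·(-4,10) = (-3.0000,7.5000)
o1: d²=52 ≤ ρ²=59; F_rep = 15·(-4,-6)/52² = (-0.0222,-0.0333)
F = F_att + ΣF_rep = (-3.0222,7.4667)
Δp = p'−p = (-0.6044,1.4933); α = Δx/Fx = (-2043/3380) / (-2043/676) = 1/5
check: Δy/Fy = (2019/1352) / (10095/1352) = 1/5 ✓

α = 1/5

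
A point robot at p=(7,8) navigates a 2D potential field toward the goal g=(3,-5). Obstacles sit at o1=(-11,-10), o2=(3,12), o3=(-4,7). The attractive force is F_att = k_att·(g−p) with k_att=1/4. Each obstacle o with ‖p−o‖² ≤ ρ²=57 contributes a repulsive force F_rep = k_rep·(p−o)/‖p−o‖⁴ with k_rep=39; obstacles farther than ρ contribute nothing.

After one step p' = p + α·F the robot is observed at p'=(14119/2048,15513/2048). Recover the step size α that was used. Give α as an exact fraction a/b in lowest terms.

α = 1/8

F_att = 1/4·(g−p) = 1/4·(-4,-13) = (-1.0000,-3.2500)
o1: d²=648 > ρ²=57 → inactive
o2: d²=32 ≤ ρ²=57; F_rep = 39·(4,-4)/32² = (0.1523,-0.1523)
o3: d²=122 > ρ²=57 → inactive
F = F_att + ΣF_rep = (-0.8477,-3.4023)
Δp = p'−p = (-0.1060,-0.4253); α = Δx/Fx = (-217/2048) / (-217/256) = 1/8
check: Δy/Fy = (-871/2048) / (-871/256) = 1/8 ✓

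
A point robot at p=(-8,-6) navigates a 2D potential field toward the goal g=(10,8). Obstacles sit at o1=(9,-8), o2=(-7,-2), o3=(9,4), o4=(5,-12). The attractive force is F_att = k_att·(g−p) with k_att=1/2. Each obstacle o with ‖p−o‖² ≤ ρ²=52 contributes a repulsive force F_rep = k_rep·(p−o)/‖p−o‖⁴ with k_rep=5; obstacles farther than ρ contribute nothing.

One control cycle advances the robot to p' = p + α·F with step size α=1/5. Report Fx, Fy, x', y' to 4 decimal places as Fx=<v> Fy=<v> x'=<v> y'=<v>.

Fx=8.9827 Fy=6.9308 x'=-6.2035 y'=-4.6138

F_att = 1/2·(g−p) = 1/2·(18,14) = (9.0000,7.0000)
o1: d²=293 > ρ²=52 → inactive
o2: d²=17 ≤ ρ²=52; F_rep = 5·(-1,-4)/17² = (-0.0173,-0.0692)
o3: d²=389 > ρ²=52 → inactive
o4: d²=205 > ρ²=52 → inactive
F = F_att + ΣF_rep = (8.9827,6.9308)
p' = p + 1/5·F = (-6.2035,-4.6138)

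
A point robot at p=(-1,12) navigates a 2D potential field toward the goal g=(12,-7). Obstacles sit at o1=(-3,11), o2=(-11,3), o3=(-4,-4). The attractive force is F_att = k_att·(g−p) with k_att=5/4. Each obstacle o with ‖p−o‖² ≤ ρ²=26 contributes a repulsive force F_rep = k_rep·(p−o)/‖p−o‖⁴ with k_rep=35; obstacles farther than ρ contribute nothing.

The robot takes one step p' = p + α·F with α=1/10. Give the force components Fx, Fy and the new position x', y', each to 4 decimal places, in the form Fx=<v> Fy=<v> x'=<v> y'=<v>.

Fx=19.0500 Fy=-22.3500 x'=0.9050 y'=9.7650

F_att = 5/4·(g−p) = 5/4·(13,-19) = (16.2500,-23.7500)
o1: d²=5 ≤ ρ²=26; F_rep = 35·(2,1)/5² = (2.8000,1.4000)
o2: d²=181 > ρ²=26 → inactive
o3: d²=265 > ρ²=26 → inactive
F = F_att + ΣF_rep = (19.0500,-22.3500)
p' = p + 1/10·F = (0.9050,9.7650)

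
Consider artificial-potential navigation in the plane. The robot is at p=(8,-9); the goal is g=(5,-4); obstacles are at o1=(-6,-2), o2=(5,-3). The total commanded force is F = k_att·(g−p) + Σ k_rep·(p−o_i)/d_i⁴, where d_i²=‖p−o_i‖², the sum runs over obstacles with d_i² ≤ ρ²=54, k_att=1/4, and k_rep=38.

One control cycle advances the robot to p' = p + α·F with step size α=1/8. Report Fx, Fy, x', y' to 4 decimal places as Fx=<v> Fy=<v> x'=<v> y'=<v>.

Fx=-0.6937 Fy=1.1374 x'=7.9133 y'=-8.8578

F_att = 1/4·(g−p) = 1/4·(-3,5) = (-0.7500,1.2500)
o1: d²=245 > ρ²=54 → inactive
o2: d²=45 ≤ ρ²=54; F_rep = 38·(3,-6)/45² = (0.0563,-0.1126)
F = F_att + ΣF_rep = (-0.6937,1.1374)
p' = p + 1/8·F = (7.9133,-8.8578)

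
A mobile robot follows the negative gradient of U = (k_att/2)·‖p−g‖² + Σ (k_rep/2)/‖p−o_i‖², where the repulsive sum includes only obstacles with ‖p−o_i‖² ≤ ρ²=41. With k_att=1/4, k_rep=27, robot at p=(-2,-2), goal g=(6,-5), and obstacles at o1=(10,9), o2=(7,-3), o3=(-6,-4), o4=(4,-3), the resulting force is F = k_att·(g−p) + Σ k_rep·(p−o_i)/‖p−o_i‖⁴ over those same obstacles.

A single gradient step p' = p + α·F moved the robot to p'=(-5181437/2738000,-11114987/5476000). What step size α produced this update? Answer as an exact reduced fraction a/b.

F_att = 1/4·(g−p) = 1/4·(8,-3) = (2.0000,-0.7500)
o1: d²=265 > ρ²=41 → inactive
o2: d²=82 > ρ²=41 → inactive
o3: d²=20 ≤ ρ²=41; F_rep = 27·(4,2)/20² = (0.2700,0.1350)
o4: d²=37 ≤ ρ²=41; F_rep = 27·(-6,1)/37² = (-0.1183,0.0197)
F = F_att + ΣF_rep = (2.1517,-0.5953)
Δp = p'−p = (0.1076,-0.0298); α = Δx/Fx = (294563/2738000) / (294563/136900) = 1/20
check: Δy/Fy = (-162987/5476000) / (-162987/273800) = 1/20 ✓

α = 1/20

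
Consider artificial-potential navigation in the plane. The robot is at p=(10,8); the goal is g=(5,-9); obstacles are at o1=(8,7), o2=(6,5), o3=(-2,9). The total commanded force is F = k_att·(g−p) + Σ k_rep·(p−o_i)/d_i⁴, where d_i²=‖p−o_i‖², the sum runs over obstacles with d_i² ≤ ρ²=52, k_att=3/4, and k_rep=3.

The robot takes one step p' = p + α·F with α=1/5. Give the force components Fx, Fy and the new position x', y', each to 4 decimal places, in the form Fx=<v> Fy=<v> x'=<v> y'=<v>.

F_att = 3/4·(g−p) = 3/4·(-5,-17) = (-3.7500,-12.7500)
o1: d²=5 ≤ ρ²=52; F_rep = 3·(2,1)/5² = (0.2400,0.1200)
o2: d²=25 ≤ ρ²=52; F_rep = 3·(4,3)/25² = (0.0192,0.0144)
o3: d²=145 > ρ²=52 → inactive
F = F_att + ΣF_rep = (-3.4908,-12.6156)
p' = p + 1/5·F = (9.3018,5.4769)

Fx=-3.4908 Fy=-12.6156 x'=9.3018 y'=5.4769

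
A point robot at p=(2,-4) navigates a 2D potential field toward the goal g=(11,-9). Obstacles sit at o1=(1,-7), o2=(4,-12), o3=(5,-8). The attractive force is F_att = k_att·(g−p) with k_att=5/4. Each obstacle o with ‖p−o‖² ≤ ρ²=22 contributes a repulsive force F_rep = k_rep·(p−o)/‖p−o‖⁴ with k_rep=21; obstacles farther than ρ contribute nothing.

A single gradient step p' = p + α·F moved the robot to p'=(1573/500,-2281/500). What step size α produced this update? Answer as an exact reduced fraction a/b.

F_att = 5/4·(g−p) = 5/4·(9,-5) = (11.2500,-6.2500)
o1: d²=10 ≤ ρ²=22; F_rep = 21·(1,3)/10² = (0.2100,0.6300)
o2: d²=68 > ρ²=22 → inactive
o3: d²=25 > ρ²=22 → inactive
F = F_att + ΣF_rep = (11.4600,-5.6200)
Δp = p'−p = (1.1460,-0.5620); α = Δx/Fx = (573/500) / (573/50) = 1/10
check: Δy/Fy = (-281/500) / (-281/50) = 1/10 ✓

α = 1/10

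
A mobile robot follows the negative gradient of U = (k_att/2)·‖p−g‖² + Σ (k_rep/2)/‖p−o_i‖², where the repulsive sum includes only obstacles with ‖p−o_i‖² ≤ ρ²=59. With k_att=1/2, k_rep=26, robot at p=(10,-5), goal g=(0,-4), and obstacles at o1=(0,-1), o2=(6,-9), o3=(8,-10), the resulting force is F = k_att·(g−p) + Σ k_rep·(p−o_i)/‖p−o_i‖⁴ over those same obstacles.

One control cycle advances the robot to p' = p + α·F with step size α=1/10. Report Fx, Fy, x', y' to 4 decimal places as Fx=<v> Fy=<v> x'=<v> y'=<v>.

F_att = 1/2·(g−p) = 1/2·(-10,1) = (-5.0000,0.5000)
o1: d²=116 > ρ²=59 → inactive
o2: d²=32 ≤ ρ²=59; F_rep = 26·(4,4)/32² = (0.1016,0.1016)
o3: d²=29 ≤ ρ²=59; F_rep = 26·(2,5)/29² = (0.0618,0.1546)
F = F_att + ΣF_rep = (-4.8366,0.7561)
p' = p + 1/10·F = (9.5163,-4.9244)

Fx=-4.8366 Fy=0.7561 x'=9.5163 y'=-4.9244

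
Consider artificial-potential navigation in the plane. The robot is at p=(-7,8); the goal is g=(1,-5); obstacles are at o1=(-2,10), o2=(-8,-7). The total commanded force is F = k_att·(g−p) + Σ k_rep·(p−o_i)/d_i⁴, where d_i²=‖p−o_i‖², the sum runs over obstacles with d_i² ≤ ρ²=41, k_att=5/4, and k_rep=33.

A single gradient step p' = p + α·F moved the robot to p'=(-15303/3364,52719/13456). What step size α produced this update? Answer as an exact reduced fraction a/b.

F_att = 5/4·(g−p) = 5/4·(8,-13) = (10.0000,-16.2500)
o1: d²=29 ≤ ρ²=41; F_rep = 33·(-5,-2)/29² = (-0.1962,-0.0785)
o2: d²=226 > ρ²=41 → inactive
F = F_att + ΣF_rep = (9.8038,-16.3285)
Δp = p'−p = (2.4510,-4.0821); α = Δx/Fx = (8245/3364) / (8245/841) = 1/4
check: Δy/Fy = (-54929/13456) / (-54929/3364) = 1/4 ✓

α = 1/4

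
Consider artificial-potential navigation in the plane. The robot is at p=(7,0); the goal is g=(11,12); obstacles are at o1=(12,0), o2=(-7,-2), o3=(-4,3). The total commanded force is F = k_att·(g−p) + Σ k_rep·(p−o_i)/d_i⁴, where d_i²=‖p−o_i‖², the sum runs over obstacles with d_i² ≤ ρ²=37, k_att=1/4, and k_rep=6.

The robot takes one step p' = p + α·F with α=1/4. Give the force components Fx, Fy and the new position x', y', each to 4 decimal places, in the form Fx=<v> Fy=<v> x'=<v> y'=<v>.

Fx=0.9520 Fy=3.0000 x'=7.2380 y'=0.7500

F_att = 1/4·(g−p) = 1/4·(4,12) = (1.0000,3.0000)
o1: d²=25 ≤ ρ²=37; F_rep = 6·(-5,0)/25² = (-0.0480,0.0000)
o2: d²=200 > ρ²=37 → inactive
o3: d²=130 > ρ²=37 → inactive
F = F_att + ΣF_rep = (0.9520,3.0000)
p' = p + 1/4·F = (7.2380,0.7500)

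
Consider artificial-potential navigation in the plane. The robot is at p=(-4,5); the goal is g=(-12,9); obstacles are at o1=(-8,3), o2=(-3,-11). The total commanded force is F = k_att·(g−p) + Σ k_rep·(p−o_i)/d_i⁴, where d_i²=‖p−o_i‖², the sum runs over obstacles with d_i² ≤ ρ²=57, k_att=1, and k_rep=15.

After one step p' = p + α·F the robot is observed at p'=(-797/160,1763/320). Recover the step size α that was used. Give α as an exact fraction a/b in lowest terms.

α = 1/8

F_att = 1·(g−p) = 1·(-8,4) = (-8.0000,4.0000)
o1: d²=20 ≤ ρ²=57; F_rep = 15·(4,2)/20² = (0.1500,0.0750)
o2: d²=257 > ρ²=57 → inactive
F = F_att + ΣF_rep = (-7.8500,4.0750)
Δp = p'−p = (-0.9812,0.5094); α = Δx/Fx = (-157/160) / (-157/20) = 1/8
check: Δy/Fy = (163/320) / (163/40) = 1/8 ✓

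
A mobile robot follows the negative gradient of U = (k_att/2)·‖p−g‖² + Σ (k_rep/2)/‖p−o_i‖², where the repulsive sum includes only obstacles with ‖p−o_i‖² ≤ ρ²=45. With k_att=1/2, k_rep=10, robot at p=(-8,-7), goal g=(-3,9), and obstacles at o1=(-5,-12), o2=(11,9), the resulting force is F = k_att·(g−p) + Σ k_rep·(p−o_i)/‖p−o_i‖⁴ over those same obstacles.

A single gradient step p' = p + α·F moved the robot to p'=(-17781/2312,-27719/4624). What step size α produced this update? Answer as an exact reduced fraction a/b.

F_att = 1/2·(g−p) = 1/2·(5,16) = (2.5000,8.0000)
o1: d²=34 ≤ ρ²=45; F_rep = 10·(-3,5)/34² = (-0.0260,0.0433)
o2: d²=617 > ρ²=45 → inactive
F = F_att + ΣF_rep = (2.4740,8.0433)
Δp = p'−p = (0.3093,1.0054); α = Δx/Fx = (715/2312) / (715/289) = 1/8
check: Δy/Fy = (4649/4624) / (4649/578) = 1/8 ✓

α = 1/8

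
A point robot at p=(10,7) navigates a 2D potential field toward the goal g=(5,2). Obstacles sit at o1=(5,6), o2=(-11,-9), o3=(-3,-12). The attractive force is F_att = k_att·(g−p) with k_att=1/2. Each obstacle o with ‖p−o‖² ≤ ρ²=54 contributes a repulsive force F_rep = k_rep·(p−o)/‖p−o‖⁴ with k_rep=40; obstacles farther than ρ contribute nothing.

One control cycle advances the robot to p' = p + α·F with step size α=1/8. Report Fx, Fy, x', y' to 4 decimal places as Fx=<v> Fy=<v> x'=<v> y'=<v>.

F_att = 1/2·(g−p) = 1/2·(-5,-5) = (-2.5000,-2.5000)
o1: d²=26 ≤ ρ²=54; F_rep = 40·(5,1)/26² = (0.2959,0.0592)
o2: d²=697 > ρ²=54 → inactive
o3: d²=530 > ρ²=54 → inactive
F = F_att + ΣF_rep = (-2.2041,-2.4408)
p' = p + 1/8·F = (9.7245,6.6949)

Fx=-2.2041 Fy=-2.4408 x'=9.7245 y'=6.6949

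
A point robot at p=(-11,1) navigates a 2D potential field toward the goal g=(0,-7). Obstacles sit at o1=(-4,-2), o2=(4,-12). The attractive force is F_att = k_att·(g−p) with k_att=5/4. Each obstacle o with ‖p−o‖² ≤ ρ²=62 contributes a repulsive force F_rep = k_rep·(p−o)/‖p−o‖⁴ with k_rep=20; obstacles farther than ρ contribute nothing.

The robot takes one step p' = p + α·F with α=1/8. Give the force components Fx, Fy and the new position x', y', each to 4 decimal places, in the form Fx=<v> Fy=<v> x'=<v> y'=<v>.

Fx=13.7084 Fy=-9.9822 x'=-9.2865 y'=-0.2478

F_att = 5/4·(g−p) = 5/4·(11,-8) = (13.7500,-10.0000)
o1: d²=58 ≤ ρ²=62; F_rep = 20·(-7,3)/58² = (-0.0416,0.0178)
o2: d²=394 > ρ²=62 → inactive
F = F_att + ΣF_rep = (13.7084,-9.9822)
p' = p + 1/8·F = (-9.2865,-0.2478)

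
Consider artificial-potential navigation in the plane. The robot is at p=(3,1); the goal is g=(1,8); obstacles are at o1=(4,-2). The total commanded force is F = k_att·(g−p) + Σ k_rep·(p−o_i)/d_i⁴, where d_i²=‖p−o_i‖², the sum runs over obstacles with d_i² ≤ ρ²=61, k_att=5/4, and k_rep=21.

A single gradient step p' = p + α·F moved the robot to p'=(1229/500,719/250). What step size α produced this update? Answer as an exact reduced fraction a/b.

F_att = 5/4·(g−p) = 5/4·(-2,7) = (-2.5000,8.7500)
o1: d²=10 ≤ ρ²=61; F_rep = 21·(-1,3)/10² = (-0.2100,0.6300)
F = F_att + ΣF_rep = (-2.7100,9.3800)
Δp = p'−p = (-0.5420,1.8760); α = Δx/Fx = (-271/500) / (-271/100) = 1/5
check: Δy/Fy = (469/250) / (469/50) = 1/5 ✓

α = 1/5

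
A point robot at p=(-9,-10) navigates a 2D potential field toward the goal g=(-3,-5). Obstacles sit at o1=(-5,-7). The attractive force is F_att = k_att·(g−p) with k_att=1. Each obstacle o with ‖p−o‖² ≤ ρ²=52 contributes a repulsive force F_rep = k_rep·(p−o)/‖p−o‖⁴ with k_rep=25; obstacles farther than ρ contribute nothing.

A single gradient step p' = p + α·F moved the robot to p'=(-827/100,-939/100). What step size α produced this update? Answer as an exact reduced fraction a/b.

F_att = 1·(g−p) = 1·(6,5) = (6.0000,5.0000)
o1: d²=25 ≤ ρ²=52; F_rep = 25·(-4,-3)/25² = (-0.1600,-0.1200)
F = F_att + ΣF_rep = (5.8400,4.8800)
Δp = p'−p = (0.7300,0.6100); α = Δx/Fx = (73/100) / (146/25) = 1/8
check: Δy/Fy = (61/100) / (122/25) = 1/8 ✓

α = 1/8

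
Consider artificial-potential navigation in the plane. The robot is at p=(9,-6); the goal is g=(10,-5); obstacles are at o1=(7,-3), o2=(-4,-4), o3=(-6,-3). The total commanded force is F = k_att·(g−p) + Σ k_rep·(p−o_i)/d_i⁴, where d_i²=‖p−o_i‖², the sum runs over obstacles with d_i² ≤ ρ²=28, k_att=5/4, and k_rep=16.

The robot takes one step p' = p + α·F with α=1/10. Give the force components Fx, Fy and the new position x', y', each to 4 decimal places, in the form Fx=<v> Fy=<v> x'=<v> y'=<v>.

F_att = 5/4·(g−p) = 5/4·(1,1) = (1.2500,1.2500)
o1: d²=13 ≤ ρ²=28; F_rep = 16·(2,-3)/13² = (0.1893,-0.2840)
o2: d²=173 > ρ²=28 → inactive
o3: d²=234 > ρ²=28 → inactive
F = F_att + ΣF_rep = (1.4393,0.9660)
p' = p + 1/10·F = (9.1439,-5.9034)

Fx=1.4393 Fy=0.9660 x'=9.1439 y'=-5.9034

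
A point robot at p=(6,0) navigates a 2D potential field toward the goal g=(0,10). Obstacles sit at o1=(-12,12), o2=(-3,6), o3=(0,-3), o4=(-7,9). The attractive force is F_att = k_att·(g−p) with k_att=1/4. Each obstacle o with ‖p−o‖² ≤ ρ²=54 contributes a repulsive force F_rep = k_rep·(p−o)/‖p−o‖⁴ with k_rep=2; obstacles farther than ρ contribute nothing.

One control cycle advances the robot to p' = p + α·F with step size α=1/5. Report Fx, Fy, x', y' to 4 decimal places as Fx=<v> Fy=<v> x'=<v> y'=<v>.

Fx=-1.4941 Fy=2.5030 x'=5.7012 y'=0.5006

F_att = 1/4·(g−p) = 1/4·(-6,10) = (-1.5000,2.5000)
o1: d²=468 > ρ²=54 → inactive
o2: d²=117 > ρ²=54 → inactive
o3: d²=45 ≤ ρ²=54; F_rep = 2·(6,3)/45² = (0.0059,0.0030)
o4: d²=250 > ρ²=54 → inactive
F = F_att + ΣF_rep = (-1.4941,2.5030)
p' = p + 1/5·F = (5.7012,0.5006)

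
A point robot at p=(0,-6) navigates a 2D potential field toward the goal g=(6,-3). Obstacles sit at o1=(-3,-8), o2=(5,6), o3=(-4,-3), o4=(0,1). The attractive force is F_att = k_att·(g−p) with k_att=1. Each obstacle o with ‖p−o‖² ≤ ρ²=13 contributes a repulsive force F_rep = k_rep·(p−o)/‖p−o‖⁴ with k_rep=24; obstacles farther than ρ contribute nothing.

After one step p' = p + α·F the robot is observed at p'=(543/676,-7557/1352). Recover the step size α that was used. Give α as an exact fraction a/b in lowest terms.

α = 1/8

F_att = 1·(g−p) = 1·(6,3) = (6.0000,3.0000)
o1: d²=13 ≤ ρ²=13; F_rep = 24·(3,2)/13² = (0.4260,0.2840)
o2: d²=169 > ρ²=13 → inactive
o3: d²=25 > ρ²=13 → inactive
o4: d²=49 > ρ²=13 → inactive
F = F_att + ΣF_rep = (6.4260,3.2840)
Δp = p'−p = (0.8033,0.4105); α = Δx/Fx = (543/676) / (1086/169) = 1/8
check: Δy/Fy = (555/1352) / (555/169) = 1/8 ✓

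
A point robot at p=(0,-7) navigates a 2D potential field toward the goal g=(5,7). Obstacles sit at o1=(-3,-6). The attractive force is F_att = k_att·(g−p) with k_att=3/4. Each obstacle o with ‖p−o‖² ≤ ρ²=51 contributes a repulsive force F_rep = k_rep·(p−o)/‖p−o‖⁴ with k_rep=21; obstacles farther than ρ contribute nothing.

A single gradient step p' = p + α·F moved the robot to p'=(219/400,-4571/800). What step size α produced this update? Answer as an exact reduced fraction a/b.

α = 1/8

F_att = 3/4·(g−p) = 3/4·(5,14) = (3.7500,10.5000)
o1: d²=10 ≤ ρ²=51; F_rep = 21·(3,-1)/10² = (0.6300,-0.2100)
F = F_att + ΣF_rep = (4.3800,10.2900)
Δp = p'−p = (0.5475,1.2862); α = Δx/Fx = (219/400) / (219/50) = 1/8
check: Δy/Fy = (1029/800) / (1029/100) = 1/8 ✓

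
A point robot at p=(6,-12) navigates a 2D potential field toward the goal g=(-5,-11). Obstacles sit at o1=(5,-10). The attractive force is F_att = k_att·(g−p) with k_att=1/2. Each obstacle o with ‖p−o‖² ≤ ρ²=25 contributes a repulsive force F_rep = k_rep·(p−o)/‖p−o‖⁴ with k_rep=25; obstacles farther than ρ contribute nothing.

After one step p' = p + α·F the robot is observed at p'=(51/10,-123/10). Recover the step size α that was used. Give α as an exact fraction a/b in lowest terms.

α = 1/5

F_att = 1/2·(g−p) = 1/2·(-11,1) = (-5.5000,0.5000)
o1: d²=5 ≤ ρ²=25; F_rep = 25·(1,-2)/5² = (1.0000,-2.0000)
F = F_att + ΣF_rep = (-4.5000,-1.5000)
Δp = p'−p = (-0.9000,-0.3000); α = Δx/Fx = (-9/10) / (-9/2) = 1/5
check: Δy/Fy = (-3/10) / (-3/2) = 1/5 ✓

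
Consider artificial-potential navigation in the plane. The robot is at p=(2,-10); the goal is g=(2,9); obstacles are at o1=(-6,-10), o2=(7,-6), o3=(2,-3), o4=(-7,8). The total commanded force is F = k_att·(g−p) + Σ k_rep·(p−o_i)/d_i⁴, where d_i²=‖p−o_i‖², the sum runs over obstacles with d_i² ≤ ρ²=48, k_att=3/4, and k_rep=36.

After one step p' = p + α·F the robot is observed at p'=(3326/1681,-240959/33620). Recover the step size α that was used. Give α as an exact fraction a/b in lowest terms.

α = 1/5

F_att = 3/4·(g−p) = 3/4·(0,19) = (0.0000,14.2500)
o1: d²=64 > ρ²=48 → inactive
o2: d²=41 ≤ ρ²=48; F_rep = 36·(-5,-4)/41² = (-0.1071,-0.0857)
o3: d²=49 > ρ²=48 → inactive
o4: d²=405 > ρ²=48 → inactive
F = F_att + ΣF_rep = (-0.1071,14.1643)
Δp = p'−p = (-0.0214,2.8329); α = Δx/Fx = (-36/1681) / (-180/1681) = 1/5
check: Δy/Fy = (95241/33620) / (95241/6724) = 1/5 ✓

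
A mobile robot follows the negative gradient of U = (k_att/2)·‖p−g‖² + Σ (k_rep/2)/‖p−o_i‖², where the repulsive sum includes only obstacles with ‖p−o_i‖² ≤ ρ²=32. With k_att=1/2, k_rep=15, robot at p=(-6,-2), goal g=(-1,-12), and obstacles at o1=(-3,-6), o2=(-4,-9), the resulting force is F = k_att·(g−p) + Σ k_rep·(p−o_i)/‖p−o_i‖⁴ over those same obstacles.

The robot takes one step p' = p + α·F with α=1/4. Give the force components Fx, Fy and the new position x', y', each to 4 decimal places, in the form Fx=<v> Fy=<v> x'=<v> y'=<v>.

Fx=2.4280 Fy=-4.9040 x'=-5.3930 y'=-3.2260

F_att = 1/2·(g−p) = 1/2·(5,-10) = (2.5000,-5.0000)
o1: d²=25 ≤ ρ²=32; F_rep = 15·(-3,4)/25² = (-0.0720,0.0960)
o2: d²=53 > ρ²=32 → inactive
F = F_att + ΣF_rep = (2.4280,-4.9040)
p' = p + 1/4·F = (-5.3930,-3.2260)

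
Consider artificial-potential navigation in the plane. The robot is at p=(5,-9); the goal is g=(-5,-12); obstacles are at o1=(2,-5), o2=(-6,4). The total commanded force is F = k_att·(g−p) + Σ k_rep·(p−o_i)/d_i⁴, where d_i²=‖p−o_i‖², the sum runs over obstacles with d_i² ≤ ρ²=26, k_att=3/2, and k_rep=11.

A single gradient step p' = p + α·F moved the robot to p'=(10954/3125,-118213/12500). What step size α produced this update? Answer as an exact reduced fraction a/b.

α = 1/10

F_att = 3/2·(g−p) = 3/2·(-10,-3) = (-15.0000,-4.5000)
o1: d²=25 ≤ ρ²=26; F_rep = 11·(3,-4)/25² = (0.0528,-0.0704)
o2: d²=290 > ρ²=26 → inactive
F = F_att + ΣF_rep = (-14.9472,-4.5704)
Δp = p'−p = (-1.4947,-0.4570); α = Δx/Fx = (-4671/3125) / (-9342/625) = 1/10
check: Δy/Fy = (-5713/12500) / (-5713/1250) = 1/10 ✓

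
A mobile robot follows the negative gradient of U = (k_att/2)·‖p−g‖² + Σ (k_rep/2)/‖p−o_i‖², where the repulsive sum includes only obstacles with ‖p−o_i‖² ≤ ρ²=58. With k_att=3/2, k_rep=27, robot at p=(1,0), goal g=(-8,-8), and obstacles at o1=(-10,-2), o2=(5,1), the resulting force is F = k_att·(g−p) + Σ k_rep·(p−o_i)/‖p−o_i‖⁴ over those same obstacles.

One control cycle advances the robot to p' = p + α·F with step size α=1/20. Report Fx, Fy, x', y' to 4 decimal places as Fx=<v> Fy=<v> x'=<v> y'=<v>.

F_att = 3/2·(g−p) = 3/2·(-9,-8) = (-13.5000,-12.0000)
o1: d²=125 > ρ²=58 → inactive
o2: d²=17 ≤ ρ²=58; F_rep = 27·(-4,-1)/17² = (-0.3737,-0.0934)
F = F_att + ΣF_rep = (-13.8737,-12.0934)
p' = p + 1/20·F = (0.3063,-0.6047)

Fx=-13.8737 Fy=-12.0934 x'=0.3063 y'=-0.6047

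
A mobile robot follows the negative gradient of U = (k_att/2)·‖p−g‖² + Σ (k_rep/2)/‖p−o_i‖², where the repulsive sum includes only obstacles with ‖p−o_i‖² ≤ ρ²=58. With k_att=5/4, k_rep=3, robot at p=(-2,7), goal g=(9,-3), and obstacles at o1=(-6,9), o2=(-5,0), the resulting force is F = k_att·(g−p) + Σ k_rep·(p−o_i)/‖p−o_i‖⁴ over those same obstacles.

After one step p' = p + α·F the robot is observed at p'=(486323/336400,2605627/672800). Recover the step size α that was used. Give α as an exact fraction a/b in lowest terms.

F_att = 5/4·(g−p) = 5/4·(11,-10) = (13.7500,-12.5000)
o1: d²=20 ≤ ρ²=58; F_rep = 3·(4,-2)/20² = (0.0300,-0.0150)
o2: d²=58 ≤ ρ²=58; F_rep = 3·(3,7)/58² = (0.0027,0.0062)
F = F_att + ΣF_rep = (13.7827,-12.5088)
Δp = p'−p = (3.4457,-3.1272); α = Δx/Fx = (1159123/336400) / (1159123/84100) = 1/4
check: Δy/Fy = (-2103973/672800) / (-2103973/168200) = 1/4 ✓

α = 1/4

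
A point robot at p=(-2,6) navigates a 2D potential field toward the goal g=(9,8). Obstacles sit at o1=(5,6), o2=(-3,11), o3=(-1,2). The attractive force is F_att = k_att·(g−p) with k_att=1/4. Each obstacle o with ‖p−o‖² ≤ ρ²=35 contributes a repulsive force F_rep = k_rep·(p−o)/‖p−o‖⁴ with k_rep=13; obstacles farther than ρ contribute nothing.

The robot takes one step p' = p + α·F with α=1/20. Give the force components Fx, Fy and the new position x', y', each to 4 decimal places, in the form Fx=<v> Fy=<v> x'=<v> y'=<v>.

Fx=2.7242 Fy=0.5838 x'=-1.8638 y'=6.0292

F_att = 1/4·(g−p) = 1/4·(11,2) = (2.7500,0.5000)
o1: d²=49 > ρ²=35 → inactive
o2: d²=26 ≤ ρ²=35; F_rep = 13·(1,-5)/26² = (0.0192,-0.0962)
o3: d²=17 ≤ ρ²=35; F_rep = 13·(-1,4)/17² = (-0.0450,0.1799)
F = F_att + ΣF_rep = (2.7242,0.5838)
p' = p + 1/20·F = (-1.8638,6.0292)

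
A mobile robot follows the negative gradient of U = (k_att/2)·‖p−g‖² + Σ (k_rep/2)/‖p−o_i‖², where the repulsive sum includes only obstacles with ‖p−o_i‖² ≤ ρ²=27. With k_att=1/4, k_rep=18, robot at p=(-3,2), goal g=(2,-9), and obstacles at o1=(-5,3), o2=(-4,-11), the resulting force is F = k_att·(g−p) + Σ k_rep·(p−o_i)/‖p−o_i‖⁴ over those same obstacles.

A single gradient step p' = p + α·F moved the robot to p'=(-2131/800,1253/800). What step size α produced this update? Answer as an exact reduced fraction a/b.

α = 1/8

F_att = 1/4·(g−p) = 1/4·(5,-11) = (1.2500,-2.7500)
o1: d²=5 ≤ ρ²=27; F_rep = 18·(2,-1)/5² = (1.4400,-0.7200)
o2: d²=170 > ρ²=27 → inactive
F = F_att + ΣF_rep = (2.6900,-3.4700)
Δp = p'−p = (0.3362,-0.4338); α = Δx/Fx = (269/800) / (269/100) = 1/8
check: Δy/Fy = (-347/800) / (-347/100) = 1/8 ✓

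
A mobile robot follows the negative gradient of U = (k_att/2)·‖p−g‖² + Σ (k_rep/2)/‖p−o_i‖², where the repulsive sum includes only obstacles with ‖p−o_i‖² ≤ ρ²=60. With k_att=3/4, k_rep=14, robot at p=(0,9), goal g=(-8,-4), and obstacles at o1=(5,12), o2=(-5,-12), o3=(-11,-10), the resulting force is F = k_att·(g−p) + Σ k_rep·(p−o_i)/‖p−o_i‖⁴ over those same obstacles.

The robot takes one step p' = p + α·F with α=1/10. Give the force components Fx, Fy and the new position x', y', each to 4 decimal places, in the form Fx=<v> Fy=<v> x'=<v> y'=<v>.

Fx=-6.0606 Fy=-9.7863 x'=-0.6061 y'=8.0214

F_att = 3/4·(g−p) = 3/4·(-8,-13) = (-6.0000,-9.7500)
o1: d²=34 ≤ ρ²=60; F_rep = 14·(-5,-3)/34² = (-0.0606,-0.0363)
o2: d²=466 > ρ²=60 → inactive
o3: d²=482 > ρ²=60 → inactive
F = F_att + ΣF_rep = (-6.0606,-9.7863)
p' = p + 1/10·F = (-0.6061,8.0214)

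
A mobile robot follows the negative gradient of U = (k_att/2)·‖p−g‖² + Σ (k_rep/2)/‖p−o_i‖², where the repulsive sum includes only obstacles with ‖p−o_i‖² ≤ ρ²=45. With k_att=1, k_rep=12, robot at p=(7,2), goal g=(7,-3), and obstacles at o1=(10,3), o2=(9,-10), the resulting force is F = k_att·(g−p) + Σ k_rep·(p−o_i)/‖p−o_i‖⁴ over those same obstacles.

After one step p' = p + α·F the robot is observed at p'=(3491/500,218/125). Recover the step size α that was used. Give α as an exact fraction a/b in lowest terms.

α = 1/20

F_att = 1·(g−p) = 1·(0,-5) = (0.0000,-5.0000)
o1: d²=10 ≤ ρ²=45; F_rep = 12·(-3,-1)/10² = (-0.3600,-0.1200)
o2: d²=148 > ρ²=45 → inactive
F = F_att + ΣF_rep = (-0.3600,-5.1200)
Δp = p'−p = (-0.0180,-0.2560); α = Δx/Fx = (-9/500) / (-9/25) = 1/20
check: Δy/Fy = (-32/125) / (-128/25) = 1/20 ✓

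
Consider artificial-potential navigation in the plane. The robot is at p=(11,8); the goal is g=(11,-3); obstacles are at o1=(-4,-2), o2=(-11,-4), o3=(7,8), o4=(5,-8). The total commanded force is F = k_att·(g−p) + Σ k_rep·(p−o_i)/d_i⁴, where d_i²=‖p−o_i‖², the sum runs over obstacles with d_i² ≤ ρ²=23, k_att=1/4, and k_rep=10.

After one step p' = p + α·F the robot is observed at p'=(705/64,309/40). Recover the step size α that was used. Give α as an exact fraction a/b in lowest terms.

α = 1/10

F_att = 1/4·(g−p) = 1/4·(0,-11) = (0.0000,-2.7500)
o1: d²=325 > ρ²=23 → inactive
o2: d²=628 > ρ²=23 → inactive
o3: d²=16 ≤ ρ²=23; F_rep = 10·(4,0)/16² = (0.1562,0.0000)
o4: d²=292 > ρ²=23 → inactive
F = F_att + ΣF_rep = (0.1562,-2.7500)
Δp = p'−p = (0.0156,-0.2750); α = Δx/Fx = (1/64) / (5/32) = 1/10
check: Δy/Fy = (-11/40) / (-11/4) = 1/10 ✓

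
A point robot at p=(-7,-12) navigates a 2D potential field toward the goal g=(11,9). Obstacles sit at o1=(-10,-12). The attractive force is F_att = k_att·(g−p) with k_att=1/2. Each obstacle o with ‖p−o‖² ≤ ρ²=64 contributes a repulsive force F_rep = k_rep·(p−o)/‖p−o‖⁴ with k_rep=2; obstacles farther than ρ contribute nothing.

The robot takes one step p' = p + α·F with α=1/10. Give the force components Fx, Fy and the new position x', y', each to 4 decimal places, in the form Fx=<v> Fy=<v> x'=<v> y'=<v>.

Fx=9.0741 Fy=10.5000 x'=-6.0926 y'=-10.9500

F_att = 1/2·(g−p) = 1/2·(18,21) = (9.0000,10.5000)
o1: d²=9 ≤ ρ²=64; F_rep = 2·(3,0)/9² = (0.0741,0.0000)
F = F_att + ΣF_rep = (9.0741,10.5000)
p' = p + 1/10·F = (-6.0926,-10.9500)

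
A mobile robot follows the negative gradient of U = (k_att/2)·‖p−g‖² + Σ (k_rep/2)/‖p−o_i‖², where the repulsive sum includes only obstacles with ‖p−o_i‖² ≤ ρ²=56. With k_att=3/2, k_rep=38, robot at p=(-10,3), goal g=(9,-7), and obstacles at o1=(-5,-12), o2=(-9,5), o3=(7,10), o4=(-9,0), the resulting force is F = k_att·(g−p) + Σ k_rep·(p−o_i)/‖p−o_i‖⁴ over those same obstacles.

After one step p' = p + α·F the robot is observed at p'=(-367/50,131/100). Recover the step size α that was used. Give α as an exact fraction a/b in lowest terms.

F_att = 3/2·(g−p) = 3/2·(19,-10) = (28.5000,-15.0000)
o1: d²=250 > ρ²=56 → inactive
o2: d²=5 ≤ ρ²=56; F_rep = 38·(-1,-2)/5² = (-1.5200,-3.0400)
o3: d²=338 > ρ²=56 → inactive
o4: d²=10 ≤ ρ²=56; F_rep = 38·(-1,3)/10² = (-0.3800,1.1400)
F = F_att + ΣF_rep = (26.6000,-16.9000)
Δp = p'−p = (2.6600,-1.6900); α = Δx/Fx = (133/50) / (133/5) = 1/10
check: Δy/Fy = (-169/100) / (-169/10) = 1/10 ✓

α = 1/10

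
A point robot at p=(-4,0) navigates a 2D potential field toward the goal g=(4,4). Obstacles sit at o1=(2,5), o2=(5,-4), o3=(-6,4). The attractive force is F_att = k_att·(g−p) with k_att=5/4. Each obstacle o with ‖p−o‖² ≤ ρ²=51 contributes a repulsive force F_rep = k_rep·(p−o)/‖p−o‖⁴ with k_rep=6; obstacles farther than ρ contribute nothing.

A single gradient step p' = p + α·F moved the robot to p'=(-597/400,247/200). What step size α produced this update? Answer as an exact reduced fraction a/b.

F_att = 5/4·(g−p) = 5/4·(8,4) = (10.0000,5.0000)
o1: d²=61 > ρ²=51 → inactive
o2: d²=97 > ρ²=51 → inactive
o3: d²=20 ≤ ρ²=51; F_rep = 6·(2,-4)/20² = (0.0300,-0.0600)
F = F_att + ΣF_rep = (10.0300,4.9400)
Δp = p'−p = (2.5075,1.2350); α = Δx/Fx = (1003/400) / (1003/100) = 1/4
check: Δy/Fy = (247/200) / (247/50) = 1/4 ✓

α = 1/4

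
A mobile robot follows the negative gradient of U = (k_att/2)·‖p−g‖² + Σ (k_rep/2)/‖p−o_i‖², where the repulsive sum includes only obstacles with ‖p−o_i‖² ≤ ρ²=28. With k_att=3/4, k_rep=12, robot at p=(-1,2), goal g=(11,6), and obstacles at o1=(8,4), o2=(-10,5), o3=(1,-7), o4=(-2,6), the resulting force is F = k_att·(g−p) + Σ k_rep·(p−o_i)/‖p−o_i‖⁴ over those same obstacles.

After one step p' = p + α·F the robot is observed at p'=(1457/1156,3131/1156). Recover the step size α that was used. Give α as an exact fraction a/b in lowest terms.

F_att = 3/4·(g−p) = 3/4·(12,4) = (9.0000,3.0000)
o1: d²=85 > ρ²=28 → inactive
o2: d²=90 > ρ²=28 → inactive
o3: d²=85 > ρ²=28 → inactive
o4: d²=17 ≤ ρ²=28; F_rep = 12·(1,-4)/17² = (0.0415,-0.1661)
F = F_att + ΣF_rep = (9.0415,2.8339)
Δp = p'−p = (2.2604,0.7085); α = Δx/Fx = (2613/1156) / (2613/289) = 1/4
check: Δy/Fy = (819/1156) / (819/289) = 1/4 ✓

α = 1/4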